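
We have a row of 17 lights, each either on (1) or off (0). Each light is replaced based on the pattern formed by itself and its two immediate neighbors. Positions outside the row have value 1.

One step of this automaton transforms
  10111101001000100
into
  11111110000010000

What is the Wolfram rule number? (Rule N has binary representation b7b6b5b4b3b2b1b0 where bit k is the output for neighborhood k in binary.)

position 3: 111 → 1  (bit 7 = 1)
position 0: 110 → 1  (bit 6 = 1)
position 1: 101 → 1  (bit 5 = 1)
position 8: 100 → 0  (bit 4 = 0)
position 2: 011 → 1  (bit 3 = 1)
position 7: 010 → 0  (bit 2 = 0)
position 9: 001 → 0  (bit 1 = 0)
position 12: 000 → 1  (bit 0 = 1)
bits b7..b0 = 11101001 = 233

233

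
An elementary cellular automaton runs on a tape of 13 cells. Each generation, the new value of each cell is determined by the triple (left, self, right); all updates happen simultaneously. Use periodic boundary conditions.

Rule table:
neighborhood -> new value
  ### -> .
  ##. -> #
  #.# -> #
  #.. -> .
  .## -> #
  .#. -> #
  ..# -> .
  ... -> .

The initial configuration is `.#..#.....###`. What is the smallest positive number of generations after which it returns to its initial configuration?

##..#.....#.#
.#..#.....###

2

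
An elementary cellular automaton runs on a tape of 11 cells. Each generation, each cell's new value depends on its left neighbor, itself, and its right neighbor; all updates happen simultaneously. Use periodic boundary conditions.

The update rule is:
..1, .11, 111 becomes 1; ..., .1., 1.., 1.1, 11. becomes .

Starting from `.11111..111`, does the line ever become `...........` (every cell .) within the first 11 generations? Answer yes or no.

.1111..111.
1111..111..
111..111..1
11..111..11
1..111..111
..111..1111
.111..1111.
111..1111..
11..1111..1
1..1111..11
..1111..111
generation 11 is ..1111..111, still not uniform .

no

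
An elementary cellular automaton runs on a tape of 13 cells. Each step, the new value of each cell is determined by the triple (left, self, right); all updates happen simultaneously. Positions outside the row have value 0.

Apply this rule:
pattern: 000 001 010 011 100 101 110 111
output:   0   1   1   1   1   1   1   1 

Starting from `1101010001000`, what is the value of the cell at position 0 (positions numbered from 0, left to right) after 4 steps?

1111111011100
1111111111110
1111111111111
1111111111111
position 0 holds 1

1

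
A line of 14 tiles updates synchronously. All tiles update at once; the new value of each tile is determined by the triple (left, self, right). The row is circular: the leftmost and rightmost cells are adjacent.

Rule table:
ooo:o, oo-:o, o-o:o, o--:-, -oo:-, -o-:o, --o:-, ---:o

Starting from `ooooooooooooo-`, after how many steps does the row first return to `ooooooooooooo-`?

-ooooooooooooo
o-oooooooooooo
oo-ooooooooooo
ooo-oooooooooo
oooo-ooooooooo
ooooo-oooooooo
oooooo-ooooooo
ooooooo-oooooo
oooooooo-ooooo
ooooooooo-oooo
oooooooooo-ooo
ooooooooooo-oo
oooooooooooo-o
ooooooooooooo-

14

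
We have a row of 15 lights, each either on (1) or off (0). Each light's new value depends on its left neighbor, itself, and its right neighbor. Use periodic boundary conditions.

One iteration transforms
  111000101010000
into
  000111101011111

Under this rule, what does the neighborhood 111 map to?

0

At position 1 the neighborhood is 111; the next row has 0 there.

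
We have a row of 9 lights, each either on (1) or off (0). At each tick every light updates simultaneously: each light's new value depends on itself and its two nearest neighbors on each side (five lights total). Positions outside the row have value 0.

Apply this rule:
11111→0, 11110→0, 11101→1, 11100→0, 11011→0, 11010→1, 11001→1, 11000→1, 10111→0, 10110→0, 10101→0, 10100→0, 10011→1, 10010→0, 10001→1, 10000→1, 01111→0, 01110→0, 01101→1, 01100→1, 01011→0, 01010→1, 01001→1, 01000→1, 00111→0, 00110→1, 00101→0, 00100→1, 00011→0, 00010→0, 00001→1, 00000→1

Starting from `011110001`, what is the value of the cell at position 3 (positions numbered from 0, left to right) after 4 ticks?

1

000001101
111101110
000100001
110111101
position 3 holds 1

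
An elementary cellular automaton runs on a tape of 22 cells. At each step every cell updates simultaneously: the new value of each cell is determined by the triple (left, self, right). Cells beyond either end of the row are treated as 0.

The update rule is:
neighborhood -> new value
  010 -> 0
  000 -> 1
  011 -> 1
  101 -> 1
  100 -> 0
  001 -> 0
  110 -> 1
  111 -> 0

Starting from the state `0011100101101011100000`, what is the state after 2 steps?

step 1: 1010100011110110101111
step 2: 0101001010011111011001

0101001010011111011001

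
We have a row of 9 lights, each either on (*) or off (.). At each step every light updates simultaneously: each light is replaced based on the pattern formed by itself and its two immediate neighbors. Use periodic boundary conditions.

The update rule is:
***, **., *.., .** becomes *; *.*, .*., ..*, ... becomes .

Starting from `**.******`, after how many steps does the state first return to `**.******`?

1

**.******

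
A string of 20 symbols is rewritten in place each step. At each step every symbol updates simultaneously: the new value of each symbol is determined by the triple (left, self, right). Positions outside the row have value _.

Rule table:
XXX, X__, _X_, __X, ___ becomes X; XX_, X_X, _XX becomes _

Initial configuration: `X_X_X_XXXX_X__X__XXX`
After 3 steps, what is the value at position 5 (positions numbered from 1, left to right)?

X_X_X__XX__XXXXXX_X_
X_X_XXX__XX_XXXX__XX
X_X__X_XX____XX_XX__
position 5 holds _

_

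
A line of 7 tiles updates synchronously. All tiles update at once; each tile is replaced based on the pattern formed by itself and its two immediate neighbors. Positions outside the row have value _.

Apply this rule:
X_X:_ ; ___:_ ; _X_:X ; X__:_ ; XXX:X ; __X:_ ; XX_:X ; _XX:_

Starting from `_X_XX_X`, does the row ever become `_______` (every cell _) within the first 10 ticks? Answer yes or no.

no

_X__X_X
_X__X_X  (fixed point — unchanged through tick 10)
tick 10 is _X__X_X, still not uniform _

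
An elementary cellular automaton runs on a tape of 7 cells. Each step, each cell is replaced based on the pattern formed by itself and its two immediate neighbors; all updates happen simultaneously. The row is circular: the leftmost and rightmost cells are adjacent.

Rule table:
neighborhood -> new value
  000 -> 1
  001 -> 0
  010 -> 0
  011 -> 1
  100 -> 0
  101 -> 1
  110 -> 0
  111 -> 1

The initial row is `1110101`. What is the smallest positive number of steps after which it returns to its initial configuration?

1101011
1010111
0101111
1011110
0111101
1111010
1110101

7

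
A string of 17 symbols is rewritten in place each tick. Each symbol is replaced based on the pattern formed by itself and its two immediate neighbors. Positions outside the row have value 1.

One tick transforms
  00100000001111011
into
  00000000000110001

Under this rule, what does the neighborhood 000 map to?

At position 4 the neighborhood is 000; the next row has 0 there.

0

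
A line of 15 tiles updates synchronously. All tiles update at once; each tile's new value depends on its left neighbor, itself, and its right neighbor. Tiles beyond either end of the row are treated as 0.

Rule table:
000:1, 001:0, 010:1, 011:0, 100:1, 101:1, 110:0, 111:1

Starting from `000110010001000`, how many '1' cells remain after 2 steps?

8

110001011101111
001101101010110
count of 1: 8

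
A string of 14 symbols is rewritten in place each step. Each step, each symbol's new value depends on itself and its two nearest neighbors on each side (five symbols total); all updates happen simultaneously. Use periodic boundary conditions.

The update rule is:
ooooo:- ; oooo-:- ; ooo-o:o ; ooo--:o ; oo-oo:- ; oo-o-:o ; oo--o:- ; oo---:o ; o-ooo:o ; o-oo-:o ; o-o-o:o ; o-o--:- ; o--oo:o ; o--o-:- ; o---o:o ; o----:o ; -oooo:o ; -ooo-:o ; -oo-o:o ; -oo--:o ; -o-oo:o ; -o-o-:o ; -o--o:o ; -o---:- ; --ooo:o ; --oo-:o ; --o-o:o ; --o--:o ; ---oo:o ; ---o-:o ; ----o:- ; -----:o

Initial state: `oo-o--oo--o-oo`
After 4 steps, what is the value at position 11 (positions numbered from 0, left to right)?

-

-oo-oooo--oooo
-oo-oo-o-ooo-o
ooo-oooooooooo
--o-oo--------
position 11 holds -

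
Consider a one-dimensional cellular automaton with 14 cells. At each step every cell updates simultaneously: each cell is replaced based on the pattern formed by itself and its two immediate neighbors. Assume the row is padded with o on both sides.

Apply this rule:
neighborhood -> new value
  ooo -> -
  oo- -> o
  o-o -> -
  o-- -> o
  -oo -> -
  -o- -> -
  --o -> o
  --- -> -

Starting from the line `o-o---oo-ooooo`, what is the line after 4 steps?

step 1: o--o-o-o------
step 2: ooo-----o----o
step 3: --oo---o-o--o-
step 4: oo-oo-o---oo--

oo-oo-o---oo--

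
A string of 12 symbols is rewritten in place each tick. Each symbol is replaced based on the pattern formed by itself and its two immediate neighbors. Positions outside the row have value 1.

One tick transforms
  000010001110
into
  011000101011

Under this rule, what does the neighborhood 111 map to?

0

At position 9 the neighborhood is 111; the next row has 0 there.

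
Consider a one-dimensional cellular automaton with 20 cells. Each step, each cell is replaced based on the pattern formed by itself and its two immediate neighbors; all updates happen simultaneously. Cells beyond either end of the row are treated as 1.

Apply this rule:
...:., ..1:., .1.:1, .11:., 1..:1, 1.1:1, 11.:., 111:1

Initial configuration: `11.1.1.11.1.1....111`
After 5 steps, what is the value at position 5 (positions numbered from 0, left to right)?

.

1.11111..11111....11
.1.111.1..111.1....1
111.1.111..1.111....
11.111.1.1.11.1.1...
1.1.1.11111..11111..
position 5 holds .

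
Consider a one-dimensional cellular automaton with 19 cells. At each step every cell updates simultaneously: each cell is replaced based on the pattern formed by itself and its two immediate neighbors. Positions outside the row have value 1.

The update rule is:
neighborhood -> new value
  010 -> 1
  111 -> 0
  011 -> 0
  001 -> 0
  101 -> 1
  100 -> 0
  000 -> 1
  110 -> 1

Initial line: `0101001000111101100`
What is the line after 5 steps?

1111001010000110100
0001001110110011100
0101000011010000100
1111011001110110100
0001101000011011100

0001101000011011100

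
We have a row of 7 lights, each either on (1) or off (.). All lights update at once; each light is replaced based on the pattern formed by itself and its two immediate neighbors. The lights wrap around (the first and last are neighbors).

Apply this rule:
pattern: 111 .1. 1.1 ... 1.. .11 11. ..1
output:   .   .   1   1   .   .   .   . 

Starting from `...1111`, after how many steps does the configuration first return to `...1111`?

.1.....
...1111

2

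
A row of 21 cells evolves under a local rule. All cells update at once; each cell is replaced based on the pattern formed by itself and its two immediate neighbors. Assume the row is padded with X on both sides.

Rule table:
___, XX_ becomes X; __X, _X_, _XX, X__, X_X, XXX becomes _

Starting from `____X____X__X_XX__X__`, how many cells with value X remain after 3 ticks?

tick 1: _XX___XX_______X_____
tick 2: __X_X__X_XXXXX___XXX_
tick 3: _____________X_X___X_
count of X: 3

3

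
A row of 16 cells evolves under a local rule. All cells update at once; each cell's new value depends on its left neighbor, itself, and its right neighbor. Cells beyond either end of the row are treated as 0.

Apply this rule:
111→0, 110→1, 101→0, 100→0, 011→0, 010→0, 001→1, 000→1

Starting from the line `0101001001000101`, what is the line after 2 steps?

1000010010011000
0011100100101011

0011100100101011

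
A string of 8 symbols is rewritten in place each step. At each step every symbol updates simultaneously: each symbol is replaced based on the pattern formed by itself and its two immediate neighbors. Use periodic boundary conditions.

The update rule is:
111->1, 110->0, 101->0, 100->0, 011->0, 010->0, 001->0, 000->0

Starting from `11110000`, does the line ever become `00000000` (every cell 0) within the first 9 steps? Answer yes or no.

step 1: 01100000
step 2: 00000000
all cells are 0 at step 2

yes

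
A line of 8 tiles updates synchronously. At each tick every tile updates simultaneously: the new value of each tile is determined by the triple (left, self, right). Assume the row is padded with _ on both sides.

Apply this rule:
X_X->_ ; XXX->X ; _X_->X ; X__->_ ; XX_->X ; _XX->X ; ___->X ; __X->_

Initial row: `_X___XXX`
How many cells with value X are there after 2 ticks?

5

tick 1: _X_X_XXX
tick 2: _X_X_XXX
count of X: 5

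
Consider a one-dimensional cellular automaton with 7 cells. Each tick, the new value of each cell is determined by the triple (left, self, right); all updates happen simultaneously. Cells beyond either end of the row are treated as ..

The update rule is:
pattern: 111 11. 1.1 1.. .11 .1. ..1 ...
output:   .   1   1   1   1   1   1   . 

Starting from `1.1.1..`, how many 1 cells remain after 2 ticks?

3

111111.
1....11
count of 1: 3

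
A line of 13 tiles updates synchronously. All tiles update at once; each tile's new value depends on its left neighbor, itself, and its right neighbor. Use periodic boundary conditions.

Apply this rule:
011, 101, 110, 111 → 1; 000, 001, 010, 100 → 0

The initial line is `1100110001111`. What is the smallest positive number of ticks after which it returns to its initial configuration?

1

1100110001111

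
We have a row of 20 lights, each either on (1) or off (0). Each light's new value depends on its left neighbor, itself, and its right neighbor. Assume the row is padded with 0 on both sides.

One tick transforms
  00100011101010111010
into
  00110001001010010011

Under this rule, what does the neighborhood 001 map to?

0

At position 1 the neighborhood is 001; the next row has 0 there.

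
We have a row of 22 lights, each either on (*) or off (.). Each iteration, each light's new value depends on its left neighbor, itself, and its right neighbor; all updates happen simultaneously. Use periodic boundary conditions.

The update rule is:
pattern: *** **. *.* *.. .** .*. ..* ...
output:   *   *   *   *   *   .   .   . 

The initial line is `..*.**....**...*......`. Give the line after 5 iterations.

...**************...*.

...****...***...*.....
...*****..****...*....
...******.*****...*...
...*************...*..
...**************...*.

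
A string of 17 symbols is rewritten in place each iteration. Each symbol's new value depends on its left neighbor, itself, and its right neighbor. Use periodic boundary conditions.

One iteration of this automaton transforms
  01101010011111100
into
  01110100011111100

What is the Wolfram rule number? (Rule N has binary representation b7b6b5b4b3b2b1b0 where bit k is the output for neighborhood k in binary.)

232

position 10: 111 → 1  (bit 7 = 1)
position 2: 110 → 1  (bit 6 = 1)
position 3: 101 → 1  (bit 5 = 1)
position 7: 100 → 0  (bit 4 = 0)
position 1: 011 → 1  (bit 3 = 1)
position 4: 010 → 0  (bit 2 = 0)
position 0: 001 → 0  (bit 1 = 0)
position 16: 000 → 0  (bit 0 = 0)
bits b7..b0 = 11101000 = 232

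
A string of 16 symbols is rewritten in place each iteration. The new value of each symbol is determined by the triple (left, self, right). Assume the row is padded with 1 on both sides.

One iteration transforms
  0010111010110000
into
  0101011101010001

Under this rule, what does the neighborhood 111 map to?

1

At position 5 the neighborhood is 111; the next row has 1 there.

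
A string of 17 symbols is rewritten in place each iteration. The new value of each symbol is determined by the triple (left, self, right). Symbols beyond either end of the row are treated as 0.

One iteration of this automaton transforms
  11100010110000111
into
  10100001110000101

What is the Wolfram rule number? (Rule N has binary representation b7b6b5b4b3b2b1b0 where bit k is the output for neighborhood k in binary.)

104

position 1: 111 → 0  (bit 7 = 0)
position 2: 110 → 1  (bit 6 = 1)
position 7: 101 → 1  (bit 5 = 1)
position 3: 100 → 0  (bit 4 = 0)
position 0: 011 → 1  (bit 3 = 1)
position 6: 010 → 0  (bit 2 = 0)
position 5: 001 → 0  (bit 1 = 0)
position 4: 000 → 0  (bit 0 = 0)
bits b7..b0 = 01101000 = 104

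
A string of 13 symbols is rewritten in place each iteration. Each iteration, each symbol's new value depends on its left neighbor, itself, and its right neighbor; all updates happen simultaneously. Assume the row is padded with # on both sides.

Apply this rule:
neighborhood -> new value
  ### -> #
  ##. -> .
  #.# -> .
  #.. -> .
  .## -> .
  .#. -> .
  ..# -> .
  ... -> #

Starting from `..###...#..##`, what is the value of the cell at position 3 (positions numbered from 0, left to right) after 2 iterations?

...#..#.....#
.#......###..
position 3 holds .

.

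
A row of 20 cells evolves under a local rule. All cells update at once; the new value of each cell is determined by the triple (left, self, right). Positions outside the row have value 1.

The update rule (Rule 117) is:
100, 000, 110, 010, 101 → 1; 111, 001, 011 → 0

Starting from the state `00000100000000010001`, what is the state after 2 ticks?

00011000000001100110

11110111111111011100
00011000000001100110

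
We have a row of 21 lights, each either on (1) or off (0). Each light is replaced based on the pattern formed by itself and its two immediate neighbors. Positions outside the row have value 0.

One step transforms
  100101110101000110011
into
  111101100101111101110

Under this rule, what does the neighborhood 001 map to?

1

At position 2 the neighborhood is 001; the next row has 1 there.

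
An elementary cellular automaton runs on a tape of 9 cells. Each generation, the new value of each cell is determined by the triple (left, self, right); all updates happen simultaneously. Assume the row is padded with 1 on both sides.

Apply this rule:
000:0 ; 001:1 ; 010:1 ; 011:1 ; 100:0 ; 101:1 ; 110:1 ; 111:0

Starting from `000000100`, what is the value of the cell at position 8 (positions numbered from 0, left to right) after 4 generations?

000001101
000011111
000110000
001110001
position 8 holds 1

1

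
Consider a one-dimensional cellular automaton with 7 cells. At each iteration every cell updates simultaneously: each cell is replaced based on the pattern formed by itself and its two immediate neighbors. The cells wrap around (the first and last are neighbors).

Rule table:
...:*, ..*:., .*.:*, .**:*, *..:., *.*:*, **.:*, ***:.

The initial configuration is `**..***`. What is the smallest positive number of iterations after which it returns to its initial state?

.*..*..
.*..*.*
**..***

3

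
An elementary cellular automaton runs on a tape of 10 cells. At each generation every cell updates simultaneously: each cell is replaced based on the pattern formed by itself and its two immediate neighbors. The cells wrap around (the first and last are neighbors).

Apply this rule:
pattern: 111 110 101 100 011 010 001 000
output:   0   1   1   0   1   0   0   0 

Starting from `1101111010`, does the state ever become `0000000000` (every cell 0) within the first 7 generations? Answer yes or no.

1111001101
0001001111
0000001001
0000000000
all cells are 0 at generation 4

yes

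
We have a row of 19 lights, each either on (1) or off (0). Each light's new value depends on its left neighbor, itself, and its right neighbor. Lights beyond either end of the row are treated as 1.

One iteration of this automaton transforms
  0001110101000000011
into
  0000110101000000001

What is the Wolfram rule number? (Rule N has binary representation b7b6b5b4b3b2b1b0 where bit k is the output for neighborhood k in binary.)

196

position 4: 111 → 1  (bit 7 = 1)
position 5: 110 → 1  (bit 6 = 1)
position 6: 101 → 0  (bit 5 = 0)
position 0: 100 → 0  (bit 4 = 0)
position 3: 011 → 0  (bit 3 = 0)
position 7: 010 → 1  (bit 2 = 1)
position 2: 001 → 0  (bit 1 = 0)
position 1: 000 → 0  (bit 0 = 0)
bits b7..b0 = 11000100 = 196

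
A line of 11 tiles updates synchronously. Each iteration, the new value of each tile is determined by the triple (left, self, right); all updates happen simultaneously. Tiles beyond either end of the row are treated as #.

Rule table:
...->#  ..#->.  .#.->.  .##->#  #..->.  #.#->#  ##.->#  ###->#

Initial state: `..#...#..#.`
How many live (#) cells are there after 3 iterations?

9

....#.....#
.##...###.#
###.#.#####
count of #: 9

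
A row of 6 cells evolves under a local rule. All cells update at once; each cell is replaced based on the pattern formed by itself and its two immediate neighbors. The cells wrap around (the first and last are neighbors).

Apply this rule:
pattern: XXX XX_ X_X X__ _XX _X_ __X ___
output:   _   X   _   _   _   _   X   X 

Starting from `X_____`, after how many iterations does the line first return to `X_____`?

iteration 1: __XXXX
iteration 2: _X___X
iteration 3: ___XX_
iteration 4: XXX_X_
iteration 5: __X___
iteration 6: XX__XX
iteration 7: _X_X__
iteration 8: X____X
iteration 9: X_XXX_
iteration 10: ____X_
iteration 11: XXXX__
iteration 12: ___X_X
iteration 13: _XX___
iteration 14: X_X_XX
iteration 15: X_____

15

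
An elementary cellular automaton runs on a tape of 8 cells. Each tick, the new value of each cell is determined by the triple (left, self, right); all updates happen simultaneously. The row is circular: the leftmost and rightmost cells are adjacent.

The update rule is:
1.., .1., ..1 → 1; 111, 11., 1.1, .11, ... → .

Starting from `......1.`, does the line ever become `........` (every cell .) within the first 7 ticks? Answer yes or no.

yes

.....111
1...1...
11.111.1
........
all cells are . at tick 4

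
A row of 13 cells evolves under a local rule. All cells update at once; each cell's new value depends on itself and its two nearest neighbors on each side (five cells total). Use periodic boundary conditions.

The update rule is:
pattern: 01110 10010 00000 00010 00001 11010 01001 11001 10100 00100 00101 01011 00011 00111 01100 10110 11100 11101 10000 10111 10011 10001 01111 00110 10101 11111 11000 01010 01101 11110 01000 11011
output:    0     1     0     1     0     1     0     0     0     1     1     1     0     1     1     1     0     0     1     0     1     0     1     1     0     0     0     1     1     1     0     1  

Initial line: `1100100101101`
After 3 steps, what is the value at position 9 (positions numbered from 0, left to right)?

step 1: 0001101111110
step 2: 1001110100100
step 3: 1011001001101
position 9 holds 1

1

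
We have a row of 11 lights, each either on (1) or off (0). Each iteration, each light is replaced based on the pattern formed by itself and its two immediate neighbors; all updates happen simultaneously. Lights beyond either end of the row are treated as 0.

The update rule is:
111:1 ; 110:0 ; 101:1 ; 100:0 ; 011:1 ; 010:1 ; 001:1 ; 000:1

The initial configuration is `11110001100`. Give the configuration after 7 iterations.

11001100110

11100111001
11001110011
10011100110
10111001100
11110011001
11100110011
11001100110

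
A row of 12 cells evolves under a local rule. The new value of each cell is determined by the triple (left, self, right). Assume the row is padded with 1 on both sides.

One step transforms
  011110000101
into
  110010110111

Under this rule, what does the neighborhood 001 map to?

At position 8 the neighborhood is 001; the next row has 0 there.

0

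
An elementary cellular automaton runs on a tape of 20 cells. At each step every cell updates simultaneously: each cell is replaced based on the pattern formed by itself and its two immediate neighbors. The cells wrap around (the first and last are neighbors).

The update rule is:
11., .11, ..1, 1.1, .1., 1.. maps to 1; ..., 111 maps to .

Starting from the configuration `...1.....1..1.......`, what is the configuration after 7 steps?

1111..11....11......

step 1: ..111...111111......
step 2: .11.11.11....11.....
step 3: 1111111111..1111....
step 4: 1........1111..11..1
step 5: 11......11..11111111
step 6: .11....111111.......
step 7: 1111..11....11......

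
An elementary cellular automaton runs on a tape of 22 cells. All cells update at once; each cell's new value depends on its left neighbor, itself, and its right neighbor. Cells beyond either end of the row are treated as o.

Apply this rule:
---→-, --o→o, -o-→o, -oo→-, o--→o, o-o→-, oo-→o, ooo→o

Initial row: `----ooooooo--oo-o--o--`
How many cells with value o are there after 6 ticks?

o--o-oooooooo-o-oooooo
oooo--ooooooo-o--ooooo
oooooo-oooooo-ooo-oooo
oooooo--ooooo--oo--ooo
oooooooo-oooooo-ooo-oo
oooooooo--ooooo--oo--o
count of o: 16

16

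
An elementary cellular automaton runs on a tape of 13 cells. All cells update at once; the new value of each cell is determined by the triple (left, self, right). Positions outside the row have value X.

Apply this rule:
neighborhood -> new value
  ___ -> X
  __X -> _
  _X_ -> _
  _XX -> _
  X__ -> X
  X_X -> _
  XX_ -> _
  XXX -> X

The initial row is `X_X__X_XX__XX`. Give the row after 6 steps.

X_X__XX_X____

step 1: ___X_____X__X
step 2: XX__XXXX__X__
step 3: X_X__XX_X__X_
step 4: ___X_____X___
step 5: XX__XXXX__XX_
step 6: X_X__XX_X____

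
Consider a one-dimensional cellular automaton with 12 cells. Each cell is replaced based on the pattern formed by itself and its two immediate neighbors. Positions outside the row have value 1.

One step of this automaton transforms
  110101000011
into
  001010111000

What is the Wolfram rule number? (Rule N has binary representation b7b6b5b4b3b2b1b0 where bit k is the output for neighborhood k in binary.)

49

position 0: 111 → 0  (bit 7 = 0)
position 1: 110 → 0  (bit 6 = 0)
position 2: 101 → 1  (bit 5 = 1)
position 6: 100 → 1  (bit 4 = 1)
position 10: 011 → 0  (bit 3 = 0)
position 3: 010 → 0  (bit 2 = 0)
position 9: 001 → 0  (bit 1 = 0)
position 7: 000 → 1  (bit 0 = 1)
bits b7..b0 = 00110001 = 49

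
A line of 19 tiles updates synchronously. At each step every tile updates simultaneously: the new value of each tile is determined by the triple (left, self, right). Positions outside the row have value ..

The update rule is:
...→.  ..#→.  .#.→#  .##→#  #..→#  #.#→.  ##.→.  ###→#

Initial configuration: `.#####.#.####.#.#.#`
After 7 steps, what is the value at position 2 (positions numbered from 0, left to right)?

.

.####..#.###..#.#.#
.###.#.#.##.#.#.#.#
.##..#.#.#..#.#.#.#
.#.#.#.#.##.#.#.#.#
.#.#.#.#.#..#.#.#.#
.#.#.#.#.##.#.#.#.#  (repeats step 4; period 2)
step 7: .#.#.#.#.#..#.#.#.#
position 2 holds .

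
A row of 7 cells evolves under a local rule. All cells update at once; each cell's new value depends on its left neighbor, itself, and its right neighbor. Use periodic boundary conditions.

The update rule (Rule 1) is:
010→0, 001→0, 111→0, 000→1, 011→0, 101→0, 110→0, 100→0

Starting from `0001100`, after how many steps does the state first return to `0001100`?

2

1100001
0001100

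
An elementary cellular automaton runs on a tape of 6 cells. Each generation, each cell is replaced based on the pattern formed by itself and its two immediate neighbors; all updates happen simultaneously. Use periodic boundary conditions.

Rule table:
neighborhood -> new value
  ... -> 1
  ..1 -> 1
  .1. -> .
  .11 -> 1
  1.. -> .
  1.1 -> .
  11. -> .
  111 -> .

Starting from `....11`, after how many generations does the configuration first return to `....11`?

.1111.
11....
1..111
..11..
111..1
....11

6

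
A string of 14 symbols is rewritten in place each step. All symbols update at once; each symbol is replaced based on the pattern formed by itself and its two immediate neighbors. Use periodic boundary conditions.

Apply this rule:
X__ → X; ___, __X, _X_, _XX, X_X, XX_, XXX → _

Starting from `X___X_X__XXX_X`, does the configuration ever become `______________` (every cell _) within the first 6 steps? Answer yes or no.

no

step 1: _X_____X______
step 2: __X_____X_____
step 3: ___X_____X____
step 4: ____X_____X___
step 5: _____X_____X__
step 6: ______X_____X_
step 6 is ______X_____X_, still not uniform _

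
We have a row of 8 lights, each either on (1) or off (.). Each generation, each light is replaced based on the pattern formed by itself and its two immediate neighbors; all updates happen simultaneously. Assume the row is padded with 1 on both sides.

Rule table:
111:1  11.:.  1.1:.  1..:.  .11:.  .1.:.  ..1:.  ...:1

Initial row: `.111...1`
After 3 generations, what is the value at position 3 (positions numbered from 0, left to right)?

1

generation 1: ..1..1..
generation 2: ........
generation 3: .111111.
position 3 holds 1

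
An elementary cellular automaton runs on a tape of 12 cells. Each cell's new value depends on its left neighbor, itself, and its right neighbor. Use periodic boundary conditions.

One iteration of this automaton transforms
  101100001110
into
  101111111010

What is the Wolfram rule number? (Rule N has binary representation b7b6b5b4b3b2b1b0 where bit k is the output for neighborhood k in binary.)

95

position 9: 111 → 0  (bit 7 = 0)
position 3: 110 → 1  (bit 6 = 1)
position 1: 101 → 0  (bit 5 = 0)
position 4: 100 → 1  (bit 4 = 1)
position 2: 011 → 1  (bit 3 = 1)
position 0: 010 → 1  (bit 2 = 1)
position 7: 001 → 1  (bit 1 = 1)
position 5: 000 → 1  (bit 0 = 1)
bits b7..b0 = 01011111 = 95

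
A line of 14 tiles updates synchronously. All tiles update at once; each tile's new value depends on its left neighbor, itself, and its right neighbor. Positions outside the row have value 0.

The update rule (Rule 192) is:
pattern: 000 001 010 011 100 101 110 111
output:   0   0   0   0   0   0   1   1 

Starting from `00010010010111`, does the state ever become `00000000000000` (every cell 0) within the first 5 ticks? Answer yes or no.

00000000000011
00000000000001
00000000000000
all cells are 0 at tick 3

yes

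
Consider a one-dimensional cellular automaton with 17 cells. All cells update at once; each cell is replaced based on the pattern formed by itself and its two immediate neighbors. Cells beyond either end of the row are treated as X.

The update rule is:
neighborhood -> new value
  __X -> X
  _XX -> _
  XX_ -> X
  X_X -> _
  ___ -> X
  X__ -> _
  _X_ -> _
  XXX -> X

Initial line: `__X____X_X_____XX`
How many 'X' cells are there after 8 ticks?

8

_X__XXX____XXXX_X
___X_XX_XXX_XXX__
_XX___X__XX__XX_X
__X_XX__X_X_X_X__
_X___X_X________X
___XX____XXXXXXX_
_XX_X_XXX_XXXXXX_
__X____XX__XXXXX_
count of X: 8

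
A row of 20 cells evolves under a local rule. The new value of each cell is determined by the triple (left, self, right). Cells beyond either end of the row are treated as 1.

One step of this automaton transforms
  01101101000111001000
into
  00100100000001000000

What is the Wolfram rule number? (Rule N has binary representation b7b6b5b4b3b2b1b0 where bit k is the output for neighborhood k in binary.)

position 12: 111 → 0  (bit 7 = 0)
position 2: 110 → 1  (bit 6 = 1)
position 0: 101 → 0  (bit 5 = 0)
position 8: 100 → 0  (bit 4 = 0)
position 1: 011 → 0  (bit 3 = 0)
position 7: 010 → 0  (bit 2 = 0)
position 10: 001 → 0  (bit 1 = 0)
position 9: 000 → 0  (bit 0 = 0)
bits b7..b0 = 01000000 = 64

64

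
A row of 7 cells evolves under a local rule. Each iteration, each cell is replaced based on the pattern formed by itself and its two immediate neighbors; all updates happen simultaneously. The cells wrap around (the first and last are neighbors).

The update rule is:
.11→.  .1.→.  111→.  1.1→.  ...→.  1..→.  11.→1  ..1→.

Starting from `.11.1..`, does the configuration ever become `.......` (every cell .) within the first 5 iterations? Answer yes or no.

iteration 1: ..1....
iteration 2: .......
all cells are . at iteration 2

yes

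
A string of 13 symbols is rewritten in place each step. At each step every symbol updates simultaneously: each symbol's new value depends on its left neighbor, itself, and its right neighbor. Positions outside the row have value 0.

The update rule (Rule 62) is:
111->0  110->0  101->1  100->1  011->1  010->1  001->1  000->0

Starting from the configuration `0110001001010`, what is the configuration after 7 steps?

step 1: 1101011111111
step 2: 1011110000000
step 3: 1110001000000
step 4: 1001011100000
step 5: 1111110010000
step 6: 1000001111000
step 7: 1100011000100

1100011000100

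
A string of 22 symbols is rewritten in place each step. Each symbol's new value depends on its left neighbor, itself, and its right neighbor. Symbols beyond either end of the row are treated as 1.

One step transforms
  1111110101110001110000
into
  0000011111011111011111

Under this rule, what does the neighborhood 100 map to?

1

At position 12 the neighborhood is 100; the next row has 1 there.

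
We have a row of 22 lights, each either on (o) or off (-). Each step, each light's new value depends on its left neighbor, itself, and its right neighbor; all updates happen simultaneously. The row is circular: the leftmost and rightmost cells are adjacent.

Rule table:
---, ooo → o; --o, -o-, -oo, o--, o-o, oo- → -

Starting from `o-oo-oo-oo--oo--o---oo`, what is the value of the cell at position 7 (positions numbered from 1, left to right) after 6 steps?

o

step 1: ------------------o--o
step 2: -oooooooooooooooo-----
step 3: --oooooooooooooo--oooo
step 4: ---oooooooooooo----oo-
step 5: oo--oooooooooo--oo----
step 6: -----oooooooo------oo-
position 7 holds o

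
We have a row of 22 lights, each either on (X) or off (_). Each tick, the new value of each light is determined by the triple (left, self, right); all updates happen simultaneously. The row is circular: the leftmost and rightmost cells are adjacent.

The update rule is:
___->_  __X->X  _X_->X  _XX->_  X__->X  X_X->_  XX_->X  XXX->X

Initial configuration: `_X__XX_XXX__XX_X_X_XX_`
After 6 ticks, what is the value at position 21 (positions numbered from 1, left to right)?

_

XXXX_X__XXXX_X_X_X__XX
XXXX_XXX_XXX_X_X_XXX_X
XXXX__XX__XX_X_X__XX__
_XXXXX_XXX_X_X_XXX_XXX
__XXXX__XX_X_X__XX__XX
XX_XXXXX_X_X_XXX_XXX_X
position 21 holds _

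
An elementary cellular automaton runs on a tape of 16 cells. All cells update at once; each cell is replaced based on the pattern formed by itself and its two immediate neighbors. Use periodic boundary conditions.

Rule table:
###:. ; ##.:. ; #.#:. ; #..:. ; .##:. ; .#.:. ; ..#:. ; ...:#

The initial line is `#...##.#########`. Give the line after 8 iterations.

#...############

..#.............
#...############
..#.............  (repeats iteration 1; period 2)
iteration 8: #...############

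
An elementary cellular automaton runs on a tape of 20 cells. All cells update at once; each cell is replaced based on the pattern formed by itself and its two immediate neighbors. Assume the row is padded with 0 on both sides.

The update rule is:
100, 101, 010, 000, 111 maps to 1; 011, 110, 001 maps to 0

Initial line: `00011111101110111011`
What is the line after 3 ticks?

tick 1: 11001111010101010100
tick 2: 00100110111111111111
tick 3: 10110001011111111110

10110001011111111110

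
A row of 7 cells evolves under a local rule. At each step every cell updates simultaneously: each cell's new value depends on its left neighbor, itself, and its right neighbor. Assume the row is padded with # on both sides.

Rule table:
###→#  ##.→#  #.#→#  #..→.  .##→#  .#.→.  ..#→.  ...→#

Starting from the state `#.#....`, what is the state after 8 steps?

step 1: ##..##.
step 2: ##..###
step 3: ##..###  (fixed point — unchanged through step 8)

##..###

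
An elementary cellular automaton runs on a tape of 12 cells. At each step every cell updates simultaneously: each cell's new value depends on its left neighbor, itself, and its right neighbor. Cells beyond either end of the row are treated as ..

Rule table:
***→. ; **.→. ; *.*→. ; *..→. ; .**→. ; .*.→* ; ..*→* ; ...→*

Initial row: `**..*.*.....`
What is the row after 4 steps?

step 1: ...**.*.****
step 2: ***...*.....
step 3: ....***.****
step 4: ****........

****........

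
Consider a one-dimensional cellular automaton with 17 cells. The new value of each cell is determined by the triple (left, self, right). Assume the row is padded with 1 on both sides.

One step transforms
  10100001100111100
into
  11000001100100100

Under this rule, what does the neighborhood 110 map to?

At position 0 the neighborhood is 110; the next row has 1 there.

1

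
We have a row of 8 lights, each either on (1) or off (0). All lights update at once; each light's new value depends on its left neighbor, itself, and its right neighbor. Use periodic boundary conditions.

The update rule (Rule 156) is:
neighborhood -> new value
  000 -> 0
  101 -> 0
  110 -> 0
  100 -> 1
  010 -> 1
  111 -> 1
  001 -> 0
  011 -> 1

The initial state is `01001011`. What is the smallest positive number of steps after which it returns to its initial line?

01101010
01001011

2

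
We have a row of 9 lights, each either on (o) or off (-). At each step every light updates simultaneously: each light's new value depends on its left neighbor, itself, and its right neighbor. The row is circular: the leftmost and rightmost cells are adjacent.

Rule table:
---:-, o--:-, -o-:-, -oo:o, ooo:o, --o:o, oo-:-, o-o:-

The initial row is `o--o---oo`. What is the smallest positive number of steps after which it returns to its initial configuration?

--o---ooo
-o---ooo-
o---ooo--
---ooo--o
--ooo--o-
-ooo--o--
ooo--o---
oo--o---o
o--o---oo

9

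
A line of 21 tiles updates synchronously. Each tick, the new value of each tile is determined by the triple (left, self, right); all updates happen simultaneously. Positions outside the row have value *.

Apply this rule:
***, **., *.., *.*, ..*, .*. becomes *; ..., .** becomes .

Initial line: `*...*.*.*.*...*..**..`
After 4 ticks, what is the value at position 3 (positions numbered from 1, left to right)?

**.*********.****.***
***.*********.****.**
****.*********.****.*
*****.*********.****.
position 3 holds *

*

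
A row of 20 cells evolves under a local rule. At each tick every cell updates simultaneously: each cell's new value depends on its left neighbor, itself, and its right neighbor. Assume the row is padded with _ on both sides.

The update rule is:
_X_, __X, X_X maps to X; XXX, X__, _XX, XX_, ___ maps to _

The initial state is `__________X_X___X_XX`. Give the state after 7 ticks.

___XX____XX_________

_________XXXX__XXX__
________X_____X_____
_______XX____XX_____
______X_____X_______
_____XX____XX_______
____X_____X_________
___XX____XX_________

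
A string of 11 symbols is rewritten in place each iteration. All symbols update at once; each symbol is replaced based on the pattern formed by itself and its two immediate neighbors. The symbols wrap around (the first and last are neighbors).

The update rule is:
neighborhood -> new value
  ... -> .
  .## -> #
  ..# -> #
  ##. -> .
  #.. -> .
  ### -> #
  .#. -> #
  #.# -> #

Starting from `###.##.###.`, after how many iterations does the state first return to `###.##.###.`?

##.##.###.#
#.##.###.##
.##.###.###
##.###.###.
#.###.###.#
.###.###.##
###.###.##.
##.###.##.#
#.###.##.##
.###.##.###
###.##.###.

11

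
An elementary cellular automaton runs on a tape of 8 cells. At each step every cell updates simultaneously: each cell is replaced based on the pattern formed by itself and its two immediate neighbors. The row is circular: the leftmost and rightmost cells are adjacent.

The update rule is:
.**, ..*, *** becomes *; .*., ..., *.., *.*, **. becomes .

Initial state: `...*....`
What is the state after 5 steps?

step 1: ..*.....
step 2: .*......
step 3: *.......
step 4: .......*
step 5: ......*.

......*.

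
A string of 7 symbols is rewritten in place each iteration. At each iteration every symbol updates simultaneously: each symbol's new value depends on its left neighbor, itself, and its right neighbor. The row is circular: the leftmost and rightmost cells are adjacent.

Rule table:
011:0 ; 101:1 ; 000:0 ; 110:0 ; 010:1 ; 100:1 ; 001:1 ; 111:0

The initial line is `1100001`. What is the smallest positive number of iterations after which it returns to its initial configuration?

0010010
0111111
1000000
1100001

4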